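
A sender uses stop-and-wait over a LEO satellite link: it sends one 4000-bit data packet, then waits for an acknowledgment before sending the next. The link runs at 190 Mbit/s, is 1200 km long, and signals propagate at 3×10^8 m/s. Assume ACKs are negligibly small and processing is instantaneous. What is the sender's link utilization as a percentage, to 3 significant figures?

t_tx = L/R = 4000/190000000 = 2.10526e-05 s.
t_prop = 1200000/300000000 = 0.004 s; RTT = 0.008 s.
Cycle = t_tx + RTT = 0.00802105 s.
Utilization = t_tx / cycle = 2.10526e-05/0.00802105 = 0.262 %.

0.262 %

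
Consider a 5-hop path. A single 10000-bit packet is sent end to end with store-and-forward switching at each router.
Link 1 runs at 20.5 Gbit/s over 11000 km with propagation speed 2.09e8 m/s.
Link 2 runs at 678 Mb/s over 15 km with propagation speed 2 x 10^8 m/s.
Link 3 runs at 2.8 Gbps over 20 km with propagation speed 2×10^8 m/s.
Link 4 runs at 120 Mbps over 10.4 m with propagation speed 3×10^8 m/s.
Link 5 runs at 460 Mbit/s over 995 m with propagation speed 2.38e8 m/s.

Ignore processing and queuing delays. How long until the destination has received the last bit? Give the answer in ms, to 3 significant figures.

Transmission delays (L/R per hop): 0.000487805, 0.0147493, 0.00357143, 0.0833333, 0.0217391 ms; sum = 0.123881 ms.
Propagation delays (d/s per hop): 52.6316, 0.075, 0.1, 3.46667e-05, 0.00418067 ms; sum = 52.8108 ms.
End-to-end = 52.9 ms.

52.9 ms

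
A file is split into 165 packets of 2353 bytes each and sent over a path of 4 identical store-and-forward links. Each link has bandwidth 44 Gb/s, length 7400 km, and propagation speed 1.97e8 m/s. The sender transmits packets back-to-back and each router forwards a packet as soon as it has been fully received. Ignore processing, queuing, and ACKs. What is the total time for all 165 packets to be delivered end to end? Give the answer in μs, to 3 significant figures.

Per-hop transmission t_tx = L/R = 18824/44000000000 = 0.427818 μs.
Per-hop propagation t_prop = 7400000/197000000 = 37563.5 μs.
Pipeline fill: first packet needs 4·t_tx to clear all hops; remaining 164 packets each add one t_tx.
Total = (4+165-1)·t_tx + 4·t_prop = 168·0.427818 + 4·37563.5 = 150000 μs.

150000 μs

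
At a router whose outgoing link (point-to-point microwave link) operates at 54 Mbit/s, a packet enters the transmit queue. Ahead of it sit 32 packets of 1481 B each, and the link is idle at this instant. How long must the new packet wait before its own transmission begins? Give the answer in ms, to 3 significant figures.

Each queued packet: L/R = 11848/54000000 = 0.219407 ms.
32 queued → 7.02104 ms.
Queuing delay = 7.02 ms.

7.02 ms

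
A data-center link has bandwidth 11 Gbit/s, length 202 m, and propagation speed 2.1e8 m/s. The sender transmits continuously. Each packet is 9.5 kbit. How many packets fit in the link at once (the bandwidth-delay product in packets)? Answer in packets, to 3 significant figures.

Propagation delay = 202 / 210000000 = 9.61905e-07 s.
BDP = R × t_prop = 11000000000 × 9.61905e-07 = 10581 bits.
In packets of 9500 bits: 1.11 packets.

1.11 packets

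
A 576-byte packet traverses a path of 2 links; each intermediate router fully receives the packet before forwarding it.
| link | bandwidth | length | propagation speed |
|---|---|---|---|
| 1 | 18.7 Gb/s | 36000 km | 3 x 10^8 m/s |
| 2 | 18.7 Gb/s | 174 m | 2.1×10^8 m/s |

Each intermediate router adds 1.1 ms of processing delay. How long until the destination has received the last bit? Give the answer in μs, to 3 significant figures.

L = 576 × 8 = 4608 bits.
Transmission delay per hop = L/R = 4608/18700000000 = 0.246417 μs; 2 hops → 0.492834 μs.
Propagation delays (d/s per hop): 120000, 0.828571 μs; sum = 120001 μs.
Processing at 1 router(s): 1 × 1.1 ms = 1100 μs.
End-to-end = 121000 μs.

121000 μs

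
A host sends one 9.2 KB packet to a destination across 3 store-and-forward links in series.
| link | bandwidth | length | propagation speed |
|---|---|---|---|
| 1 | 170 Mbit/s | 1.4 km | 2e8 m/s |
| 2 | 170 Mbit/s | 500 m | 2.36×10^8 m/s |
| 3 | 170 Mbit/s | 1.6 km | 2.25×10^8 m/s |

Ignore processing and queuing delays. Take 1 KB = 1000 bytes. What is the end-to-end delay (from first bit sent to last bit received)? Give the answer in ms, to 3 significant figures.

1.32 ms

L = 73600 bits.
Transmission delay per hop = L/R = 73600/170000000 = 0.432941 ms; 3 hops → 1.29882 ms.
Propagation delays (d/s per hop): 0.007, 0.00211864, 0.00711111 ms; sum = 0.0162298 ms.
End-to-end = 1.32 ms.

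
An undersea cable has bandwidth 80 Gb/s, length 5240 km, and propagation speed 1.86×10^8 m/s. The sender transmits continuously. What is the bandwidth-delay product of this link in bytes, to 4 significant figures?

Propagation delay = 5240000 / 186000000 = 0.028172 s.
BDP = R × t_prop = 80000000000 × 0.028172 = 2253760000 bits.
In bytes: 2253760000/8 = 281700000 bytes.

281700000 bytes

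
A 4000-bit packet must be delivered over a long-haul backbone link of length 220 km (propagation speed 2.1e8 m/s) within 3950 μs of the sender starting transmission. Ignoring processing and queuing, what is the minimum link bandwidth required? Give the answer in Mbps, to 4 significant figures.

1.378 Mbps

Propagation delay = 220000 / 210000000 = 1047.62 μs.
Transmission budget = 3950 − 1047.62 = 2902.38 μs.
R ≥ L / t_tx = 4000 bits / 0.00290238 s = 1.378 Mbps.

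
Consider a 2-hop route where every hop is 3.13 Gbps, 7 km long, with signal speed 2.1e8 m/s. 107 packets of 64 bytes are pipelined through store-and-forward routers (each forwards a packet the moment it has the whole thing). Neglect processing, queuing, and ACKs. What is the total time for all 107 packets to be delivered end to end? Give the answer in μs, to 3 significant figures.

84.3 μs

Per-hop transmission t_tx = L/R = 512/3130000000 = 0.163578 μs.
Per-hop propagation t_prop = 7000/210000000 = 33.3333 μs.
Pipeline fill: first packet needs 2·t_tx to clear all hops; remaining 106 packets each add one t_tx.
Total = (2+107-1)·t_tx + 2·t_prop = 108·0.163578 + 2·33.3333 = 84.3 μs.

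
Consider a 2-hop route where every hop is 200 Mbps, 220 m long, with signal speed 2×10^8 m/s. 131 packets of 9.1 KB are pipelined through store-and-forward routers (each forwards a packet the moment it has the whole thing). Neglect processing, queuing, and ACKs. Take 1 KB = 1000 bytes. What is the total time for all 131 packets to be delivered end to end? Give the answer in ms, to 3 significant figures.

48.1 ms

Per-hop transmission t_tx = L/R = 72800/200000000 = 0.364 ms.
Per-hop propagation t_prop = 220/200000000 = 0.0011 ms.
Pipeline fill: first packet needs 2·t_tx to clear all hops; remaining 130 packets each add one t_tx.
Total = (2+131-1)·t_tx + 2·t_prop = 132·0.364 + 2·0.0011 = 48.1 ms.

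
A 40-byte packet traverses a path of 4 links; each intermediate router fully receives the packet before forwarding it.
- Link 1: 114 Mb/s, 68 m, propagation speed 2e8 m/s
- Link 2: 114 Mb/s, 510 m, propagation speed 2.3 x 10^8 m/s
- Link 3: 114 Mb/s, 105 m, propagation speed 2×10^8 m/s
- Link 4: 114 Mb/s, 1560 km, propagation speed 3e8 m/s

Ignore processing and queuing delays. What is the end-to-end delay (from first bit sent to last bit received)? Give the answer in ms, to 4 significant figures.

5.214 ms

L = 40 × 8 = 320 bits.
Transmission delay per hop = L/R = 320/114000000 = 0.00280702 ms; 4 hops → 0.0112281 ms.
Propagation delays (d/s per hop): 0.00034, 0.00221739, 0.000525, 5.2 ms; sum = 5.20308 ms.
End-to-end = 5.214 ms.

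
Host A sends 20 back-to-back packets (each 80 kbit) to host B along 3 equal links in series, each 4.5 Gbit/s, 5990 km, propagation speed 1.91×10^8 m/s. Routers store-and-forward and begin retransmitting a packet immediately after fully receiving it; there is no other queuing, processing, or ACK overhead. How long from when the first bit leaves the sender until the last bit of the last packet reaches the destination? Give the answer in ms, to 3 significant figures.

Per-hop transmission t_tx = L/R = 80000/4500000000 = 0.0177778 ms.
Per-hop propagation t_prop = 5990000/191000000 = 31.3613 ms.
Pipeline fill: first packet needs 3·t_tx to clear all hops; remaining 19 packets each add one t_tx.
Total = (3+20-1)·t_tx + 3·t_prop = 22·0.0177778 + 3·31.3613 = 94.5 ms.

94.5 ms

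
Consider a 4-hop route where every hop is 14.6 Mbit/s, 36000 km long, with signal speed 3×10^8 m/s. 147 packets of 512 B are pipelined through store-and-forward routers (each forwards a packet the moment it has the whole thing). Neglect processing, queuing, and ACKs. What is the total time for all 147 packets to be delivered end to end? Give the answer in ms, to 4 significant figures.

522.1 ms

Per-hop transmission t_tx = L/R = 4096/14600000 = 0.280548 ms.
Per-hop propagation t_prop = 36000000/300000000 = 120 ms.
Pipeline fill: first packet needs 4·t_tx to clear all hops; remaining 146 packets each add one t_tx.
Total = (4+147-1)·t_tx + 4·t_prop = 150·0.280548 + 4·120 = 522.1 ms.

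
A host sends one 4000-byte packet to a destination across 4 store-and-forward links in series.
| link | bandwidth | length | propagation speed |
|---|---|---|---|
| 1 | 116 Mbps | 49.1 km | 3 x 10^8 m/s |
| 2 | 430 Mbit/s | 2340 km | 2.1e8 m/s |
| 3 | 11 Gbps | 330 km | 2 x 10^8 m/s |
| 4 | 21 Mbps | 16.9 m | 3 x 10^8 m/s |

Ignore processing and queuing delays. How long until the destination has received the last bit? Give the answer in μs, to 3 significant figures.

L = 4000 × 8 = 32000 bits.
Transmission delays (L/R per hop): 275.862, 74.4186, 2.90909, 1523.81 μs; sum = 1877 μs.
Propagation delays (d/s per hop): 163.667, 11142.9, 1650, 0.0563333 μs; sum = 12956.6 μs.
End-to-end = 14800 μs.

14800 μs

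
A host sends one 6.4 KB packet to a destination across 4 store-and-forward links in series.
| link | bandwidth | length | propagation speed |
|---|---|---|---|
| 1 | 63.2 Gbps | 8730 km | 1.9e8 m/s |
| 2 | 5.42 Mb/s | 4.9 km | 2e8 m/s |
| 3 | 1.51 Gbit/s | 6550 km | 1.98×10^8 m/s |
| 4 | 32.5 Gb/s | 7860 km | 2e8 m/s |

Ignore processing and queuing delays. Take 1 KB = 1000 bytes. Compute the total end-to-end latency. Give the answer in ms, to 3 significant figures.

L = 51200 bits.
Transmission delays (L/R per hop): 0.000810127, 9.44649, 0.0339073, 0.00157538 ms; sum = 9.48279 ms.
Propagation delays (d/s per hop): 45.9474, 0.0245, 33.0808, 39.3 ms; sum = 118.353 ms.
End-to-end = 128 ms.

128 ms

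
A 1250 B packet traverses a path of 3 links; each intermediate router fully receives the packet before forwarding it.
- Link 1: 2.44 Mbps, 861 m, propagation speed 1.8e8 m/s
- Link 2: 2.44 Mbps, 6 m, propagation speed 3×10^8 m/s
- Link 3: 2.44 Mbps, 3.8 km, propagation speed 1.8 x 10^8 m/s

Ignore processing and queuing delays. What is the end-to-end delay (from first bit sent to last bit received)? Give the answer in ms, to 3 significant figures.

12.3 ms

L = 1250 × 8 = 10000 bits.
Transmission delay per hop = L/R = 10000/2440000 = 4.09836 ms; 3 hops → 12.2951 ms.
Propagation delays (d/s per hop): 0.00478333, 2e-05, 0.0211111 ms; sum = 0.0259144 ms.
End-to-end = 12.3 ms.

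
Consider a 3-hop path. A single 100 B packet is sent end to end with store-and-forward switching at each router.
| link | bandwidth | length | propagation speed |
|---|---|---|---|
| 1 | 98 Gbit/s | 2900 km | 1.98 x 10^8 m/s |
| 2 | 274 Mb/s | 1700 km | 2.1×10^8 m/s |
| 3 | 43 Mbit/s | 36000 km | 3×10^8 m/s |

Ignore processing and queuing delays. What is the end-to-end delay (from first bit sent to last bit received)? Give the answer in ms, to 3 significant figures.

L = 100 × 8 = 800 bits.
Transmission delays (L/R per hop): 8.16327e-06, 0.00291971, 0.0186047 ms; sum = 0.0215325 ms.
Propagation delays (d/s per hop): 14.6465, 8.09524, 120 ms; sum = 142.742 ms.
End-to-end = 143 ms.

143 ms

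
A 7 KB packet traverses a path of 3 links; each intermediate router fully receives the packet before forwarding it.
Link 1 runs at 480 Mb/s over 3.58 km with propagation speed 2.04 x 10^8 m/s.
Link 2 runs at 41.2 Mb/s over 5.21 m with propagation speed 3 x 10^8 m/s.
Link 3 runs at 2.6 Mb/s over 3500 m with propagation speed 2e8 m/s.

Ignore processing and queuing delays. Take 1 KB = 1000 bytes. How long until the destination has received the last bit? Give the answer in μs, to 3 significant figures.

L = 56000 bits.
Transmission delays (L/R per hop): 116.667, 1359.22, 21538.5 μs; sum = 23014.4 μs.
Propagation delays (d/s per hop): 17.549, 0.0173667, 17.5 μs; sum = 35.0664 μs.
End-to-end = 23000 μs.

23000 μs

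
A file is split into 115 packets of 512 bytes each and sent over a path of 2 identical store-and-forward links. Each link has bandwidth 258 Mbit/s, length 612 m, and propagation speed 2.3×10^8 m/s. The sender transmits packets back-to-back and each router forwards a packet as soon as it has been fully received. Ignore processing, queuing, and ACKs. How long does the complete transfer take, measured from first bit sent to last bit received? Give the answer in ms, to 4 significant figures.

1.847 ms

Per-hop transmission t_tx = L/R = 4096/258000000 = 0.015876 ms.
Per-hop propagation t_prop = 612/2.3e+08 = 0.00266087 ms.
Pipeline fill: first packet needs 2·t_tx to clear all hops; remaining 114 packets each add one t_tx.
Total = (2+115-1)·t_tx + 2·t_prop = 116·0.015876 + 2·0.00266087 = 1.847 ms.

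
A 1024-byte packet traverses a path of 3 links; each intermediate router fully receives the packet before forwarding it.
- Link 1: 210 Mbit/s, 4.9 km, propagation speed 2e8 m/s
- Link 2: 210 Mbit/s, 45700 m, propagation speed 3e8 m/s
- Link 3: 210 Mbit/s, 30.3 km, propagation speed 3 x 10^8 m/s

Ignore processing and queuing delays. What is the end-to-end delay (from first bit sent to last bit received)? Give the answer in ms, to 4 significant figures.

L = 1024 × 8 = 8192 bits.
Transmission delay per hop = L/R = 8192/210000000 = 0.0390095 ms; 3 hops → 0.117029 ms.
Propagation delays (d/s per hop): 0.0245, 0.152333, 0.101 ms; sum = 0.277833 ms.
End-to-end = 0.3949 ms.

0.3949 ms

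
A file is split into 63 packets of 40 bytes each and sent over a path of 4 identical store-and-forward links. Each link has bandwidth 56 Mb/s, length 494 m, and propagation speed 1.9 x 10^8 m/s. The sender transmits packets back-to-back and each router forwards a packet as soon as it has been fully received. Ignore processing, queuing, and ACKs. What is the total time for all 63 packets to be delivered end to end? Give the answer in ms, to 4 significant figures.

0.3875 ms

Per-hop transmission t_tx = L/R = 320/56000000 = 0.00571429 ms.
Per-hop propagation t_prop = 494/190000000 = 0.0026 ms.
Pipeline fill: first packet needs 4·t_tx to clear all hops; remaining 62 packets each add one t_tx.
Total = (4+63-1)·t_tx + 4·t_prop = 66·0.00571429 + 4·0.0026 = 0.3875 ms.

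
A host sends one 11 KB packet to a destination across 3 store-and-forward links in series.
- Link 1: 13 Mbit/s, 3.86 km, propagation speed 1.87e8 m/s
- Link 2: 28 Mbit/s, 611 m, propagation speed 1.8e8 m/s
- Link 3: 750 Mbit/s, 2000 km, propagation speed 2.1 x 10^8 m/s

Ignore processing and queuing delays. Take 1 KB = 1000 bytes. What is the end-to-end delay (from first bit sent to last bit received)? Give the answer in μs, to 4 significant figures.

19580 μs

L = 88000 bits.
Transmission delays (L/R per hop): 6769.23, 3142.86, 117.333 μs; sum = 10029.4 μs.
Propagation delays (d/s per hop): 20.6417, 3.39444, 9523.81 μs; sum = 9547.85 μs.
End-to-end = 19580 μs.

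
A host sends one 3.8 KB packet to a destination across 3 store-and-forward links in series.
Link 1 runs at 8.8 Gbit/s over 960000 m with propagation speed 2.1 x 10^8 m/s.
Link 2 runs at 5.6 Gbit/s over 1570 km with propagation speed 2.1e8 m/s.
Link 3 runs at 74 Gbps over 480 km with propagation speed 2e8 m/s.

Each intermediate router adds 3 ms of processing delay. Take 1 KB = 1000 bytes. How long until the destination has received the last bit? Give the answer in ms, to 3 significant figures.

20.5 ms

L = 30400 bits.
Transmission delays (L/R per hop): 0.00345455, 0.00542857, 0.000410811 ms; sum = 0.00929393 ms.
Propagation delays (d/s per hop): 4.57143, 7.47619, 2.4 ms; sum = 14.4476 ms.
Processing at 2 router(s): 2 × 3 ms = 6 ms.
End-to-end = 20.5 ms.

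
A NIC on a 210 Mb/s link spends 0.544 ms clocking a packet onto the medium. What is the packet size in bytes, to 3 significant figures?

L = R × t_tx = 210000000 b/s × 0.000544 s = 114240 bits.
In bytes: 114240 / 8 = 14300 bytes.

14300 bytes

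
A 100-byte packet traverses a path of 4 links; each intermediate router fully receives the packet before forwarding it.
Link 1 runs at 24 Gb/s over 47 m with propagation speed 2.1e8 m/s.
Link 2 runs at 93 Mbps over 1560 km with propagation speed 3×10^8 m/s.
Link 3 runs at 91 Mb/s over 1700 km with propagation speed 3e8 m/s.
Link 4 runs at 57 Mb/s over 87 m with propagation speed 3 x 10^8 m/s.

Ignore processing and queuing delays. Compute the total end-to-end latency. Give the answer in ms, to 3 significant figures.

L = 100 × 8 = 800 bits.
Transmission delays (L/R per hop): 3.33333e-05, 0.00860215, 0.00879121, 0.0140351 ms; sum = 0.0314618 ms.
Propagation delays (d/s per hop): 0.00022381, 5.2, 5.66667, 0.00029 ms; sum = 10.8672 ms.
End-to-end = 10.9 ms.

10.9 ms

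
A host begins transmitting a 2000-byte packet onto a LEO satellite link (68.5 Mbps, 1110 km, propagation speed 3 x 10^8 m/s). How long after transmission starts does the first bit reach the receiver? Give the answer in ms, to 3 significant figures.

3.70 ms

First bit experiences only propagation delay: d/s = 1110000/300000000 = 3.70 ms.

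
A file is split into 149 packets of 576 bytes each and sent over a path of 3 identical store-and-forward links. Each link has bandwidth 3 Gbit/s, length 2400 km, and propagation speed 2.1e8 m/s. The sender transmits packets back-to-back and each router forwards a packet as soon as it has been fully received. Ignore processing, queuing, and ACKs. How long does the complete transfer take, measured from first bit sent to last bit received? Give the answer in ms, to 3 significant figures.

Per-hop transmission t_tx = L/R = 4608/3000000000 = 0.001536 ms.
Per-hop propagation t_prop = 2400000/210000000 = 11.4286 ms.
Pipeline fill: first packet needs 3·t_tx to clear all hops; remaining 148 packets each add one t_tx.
Total = (3+149-1)·t_tx + 3·t_prop = 151·0.001536 + 3·11.4286 = 34.5 ms.

34.5 ms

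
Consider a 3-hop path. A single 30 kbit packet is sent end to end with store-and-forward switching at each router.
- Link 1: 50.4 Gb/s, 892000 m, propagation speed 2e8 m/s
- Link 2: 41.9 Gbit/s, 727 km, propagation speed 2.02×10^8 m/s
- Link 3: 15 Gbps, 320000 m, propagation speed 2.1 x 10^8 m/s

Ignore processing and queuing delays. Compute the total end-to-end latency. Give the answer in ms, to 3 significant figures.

9.59 ms

L = 30000 bits.
Transmission delays (L/R per hop): 0.000595238, 0.00071599, 0.002 ms; sum = 0.00331123 ms.
Propagation delays (d/s per hop): 4.46, 3.59901, 1.52381 ms; sum = 9.58282 ms.
End-to-end = 9.59 ms.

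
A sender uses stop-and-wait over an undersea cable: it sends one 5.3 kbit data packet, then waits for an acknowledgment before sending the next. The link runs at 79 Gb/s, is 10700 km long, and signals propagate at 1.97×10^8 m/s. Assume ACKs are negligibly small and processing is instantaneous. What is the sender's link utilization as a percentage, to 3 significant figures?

0.0000618 %

t_tx = L/R = 5300/79000000000 = 6.70886e-08 s.
t_prop = 10700000/197000000 = 0.0543147 s; RTT = 0.108629 s.
Cycle = t_tx + RTT = 0.10863 s.
Utilization = t_tx / cycle = 6.70886e-08/0.10863 = 0.0000618 %.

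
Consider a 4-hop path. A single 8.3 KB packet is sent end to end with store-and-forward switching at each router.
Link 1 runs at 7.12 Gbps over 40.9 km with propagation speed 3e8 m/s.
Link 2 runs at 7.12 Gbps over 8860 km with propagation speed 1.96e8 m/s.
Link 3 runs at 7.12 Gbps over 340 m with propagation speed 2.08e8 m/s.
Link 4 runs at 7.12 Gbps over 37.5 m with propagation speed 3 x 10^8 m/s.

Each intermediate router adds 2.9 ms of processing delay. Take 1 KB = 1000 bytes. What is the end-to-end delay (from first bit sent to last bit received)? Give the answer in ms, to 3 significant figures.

L = 66400 bits.
Transmission delay per hop = L/R = 66400/7120000000 = 0.00932584 ms; 4 hops → 0.0373034 ms.
Propagation delays (d/s per hop): 0.136333, 45.2041, 0.00163462, 0.000125 ms; sum = 45.3422 ms.
Processing at 3 router(s): 3 × 2.9 ms = 8.7 ms.
End-to-end = 54.1 ms.

54.1 ms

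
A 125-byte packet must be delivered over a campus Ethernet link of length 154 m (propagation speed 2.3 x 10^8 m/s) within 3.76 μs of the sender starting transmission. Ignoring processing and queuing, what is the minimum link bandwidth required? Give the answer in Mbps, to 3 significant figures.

324 Mbps

L = 1000 bits.
Propagation delay = 154 / 2.3e+08 = 0.669565 μs.
Transmission budget = 3.76 − 0.669565 = 3.09043 μs.
R ≥ L / t_tx = 1000 bits / 3.09043e-06 s = 324 Mbps.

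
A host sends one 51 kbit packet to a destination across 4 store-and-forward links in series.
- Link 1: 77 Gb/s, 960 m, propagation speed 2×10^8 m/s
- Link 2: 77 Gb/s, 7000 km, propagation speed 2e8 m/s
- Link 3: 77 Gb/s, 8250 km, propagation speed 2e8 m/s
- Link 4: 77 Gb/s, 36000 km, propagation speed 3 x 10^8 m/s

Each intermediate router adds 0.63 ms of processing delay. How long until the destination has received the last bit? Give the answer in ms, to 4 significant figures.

L = 51000 bits.
Transmission delay per hop = L/R = 51000/77000000000 = 0.000662338 ms; 4 hops → 0.00264935 ms.
Propagation delays (d/s per hop): 0.0048, 35, 41.25, 120 ms; sum = 196.255 ms.
Processing at 3 router(s): 3 × 0.63 ms = 1.89 ms.
End-to-end = 198.1 ms.

198.1 ms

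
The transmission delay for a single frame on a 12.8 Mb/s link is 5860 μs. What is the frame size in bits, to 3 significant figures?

75000 bits

L = R × t_tx = 12800000 b/s × 0.00586 s = 75008 bits.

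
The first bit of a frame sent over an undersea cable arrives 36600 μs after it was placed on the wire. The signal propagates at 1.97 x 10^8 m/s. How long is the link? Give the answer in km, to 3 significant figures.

7210 km

d = s × t_prop = 197000000 × 0.0366 = 7210 km.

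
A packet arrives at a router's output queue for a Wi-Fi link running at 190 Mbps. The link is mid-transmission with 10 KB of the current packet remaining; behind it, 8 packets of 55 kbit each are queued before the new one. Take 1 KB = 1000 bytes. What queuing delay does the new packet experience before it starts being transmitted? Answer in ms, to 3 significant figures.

Each queued packet: L/R = 55000/190000000 = 0.289474 ms.
8 queued → 2.31579 ms.
Plus remaining 80000 bits of current packet: 0.421053 ms.
Queuing delay = 2.74 ms.

2.74 ms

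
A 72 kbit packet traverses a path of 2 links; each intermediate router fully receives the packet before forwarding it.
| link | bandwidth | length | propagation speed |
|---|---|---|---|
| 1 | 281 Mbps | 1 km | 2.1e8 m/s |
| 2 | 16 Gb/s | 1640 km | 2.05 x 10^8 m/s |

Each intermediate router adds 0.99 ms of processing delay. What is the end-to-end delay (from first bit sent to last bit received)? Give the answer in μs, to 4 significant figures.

9255 μs

L = 72000 bits.
Transmission delays (L/R per hop): 256.228, 4.5 μs; sum = 260.728 μs.
Propagation delays (d/s per hop): 4.7619, 8000 μs; sum = 8004.76 μs.
Processing at 1 router(s): 1 × 0.99 ms = 990 μs.
End-to-end = 9255 μs.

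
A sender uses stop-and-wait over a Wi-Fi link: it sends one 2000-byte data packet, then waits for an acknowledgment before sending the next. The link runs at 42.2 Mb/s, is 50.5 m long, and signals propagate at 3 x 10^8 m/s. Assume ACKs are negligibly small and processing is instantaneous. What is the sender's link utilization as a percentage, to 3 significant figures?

t_tx = L/R = 16000/42200000 = 0.000379147 s.
t_prop = 50.5/300000000 = 1.68333e-07 s; RTT = 3.36667e-07 s.
Cycle = t_tx + RTT = 0.000379484 s.
Utilization = t_tx / cycle = 0.000379147/0.000379484 = 99.9 %.

99.9 %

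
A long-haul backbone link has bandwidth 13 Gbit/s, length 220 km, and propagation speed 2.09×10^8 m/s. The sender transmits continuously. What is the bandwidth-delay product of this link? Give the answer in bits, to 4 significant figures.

13680000 bits

Propagation delay = 220000 / 209000000 = 0.00105263 s.
BDP = R × t_prop = 13000000000 × 0.00105263 = 13684200 bits.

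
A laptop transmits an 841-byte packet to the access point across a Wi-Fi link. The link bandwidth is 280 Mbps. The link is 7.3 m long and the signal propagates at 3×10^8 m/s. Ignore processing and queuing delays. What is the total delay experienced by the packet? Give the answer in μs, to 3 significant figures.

L = 841 × 8 = 6728 bits.
Transmission delay = L/R = 6728 / 280000000 = 24.0286 μs.
Propagation delay = d/s = 7.3 m / 300000000 m/s = 0.0243333 μs.
Total = 24.1 μs.

24.1 μs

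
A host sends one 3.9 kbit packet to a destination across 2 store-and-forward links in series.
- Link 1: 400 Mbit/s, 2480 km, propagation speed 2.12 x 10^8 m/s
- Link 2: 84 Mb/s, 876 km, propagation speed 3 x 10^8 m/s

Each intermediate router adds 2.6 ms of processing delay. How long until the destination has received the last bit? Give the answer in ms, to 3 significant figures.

17.3 ms

L = 3900 bits.
Transmission delays (L/R per hop): 0.00975, 0.0464286 ms; sum = 0.0561786 ms.
Propagation delays (d/s per hop): 11.6981, 2.92 ms; sum = 14.6181 ms.
Processing at 1 router(s): 1 × 2.6 ms = 2.6 ms.
End-to-end = 17.3 ms.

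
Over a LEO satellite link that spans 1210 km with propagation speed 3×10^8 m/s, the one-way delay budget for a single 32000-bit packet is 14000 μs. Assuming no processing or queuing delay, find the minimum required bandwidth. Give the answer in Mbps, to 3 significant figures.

3.21 Mbps

Propagation delay = 1210000 / 300000000 = 4033.33 μs.
Transmission budget = 14000 − 4033.33 = 9966.67 μs.
R ≥ L / t_tx = 32000 bits / 0.00996667 s = 3.21 Mbps.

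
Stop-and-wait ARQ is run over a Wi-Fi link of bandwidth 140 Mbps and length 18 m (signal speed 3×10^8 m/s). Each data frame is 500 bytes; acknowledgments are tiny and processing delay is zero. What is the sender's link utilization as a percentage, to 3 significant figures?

t_tx = L/R = 4000/140000000 = 2.85714e-05 s.
t_prop = 18/300000000 = 6e-08 s; RTT = 1.2e-07 s.
Cycle = t_tx + RTT = 2.86914e-05 s.
Utilization = t_tx / cycle = 2.85714e-05/2.86914e-05 = 99.6 %.

99.6 %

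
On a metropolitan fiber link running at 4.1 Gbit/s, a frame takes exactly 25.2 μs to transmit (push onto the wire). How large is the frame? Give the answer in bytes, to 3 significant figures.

L = R × t_tx = 4.1e+09 b/s × 2.52e-05 s = 103320 bits.
In bytes: 103320 / 8 = 12900 bytes.

12900 bytes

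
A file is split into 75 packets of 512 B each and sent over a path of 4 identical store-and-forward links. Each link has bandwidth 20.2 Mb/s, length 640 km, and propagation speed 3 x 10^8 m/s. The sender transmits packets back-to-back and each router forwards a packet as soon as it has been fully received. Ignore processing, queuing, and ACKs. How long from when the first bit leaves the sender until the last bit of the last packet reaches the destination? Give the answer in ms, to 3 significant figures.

24.3 ms

Per-hop transmission t_tx = L/R = 4096/20200000 = 0.202772 ms.
Per-hop propagation t_prop = 640000/300000000 = 2.13333 ms.
Pipeline fill: first packet needs 4·t_tx to clear all hops; remaining 74 packets each add one t_tx.
Total = (4+75-1)·t_tx + 4·t_prop = 78·0.202772 + 4·2.13333 = 24.3 ms.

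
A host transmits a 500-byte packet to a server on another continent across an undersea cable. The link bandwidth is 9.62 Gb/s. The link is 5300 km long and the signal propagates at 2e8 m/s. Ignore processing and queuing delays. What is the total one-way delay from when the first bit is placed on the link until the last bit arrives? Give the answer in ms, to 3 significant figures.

26.5 ms

L = 500 × 8 = 4000 bits.
Transmission delay = L/R = 4000 / 9620000000 = 0.0004158 ms.
Propagation delay = d/s = 5300000 m / 200000000 m/s = 26.5 ms.
Total = 26.5 ms.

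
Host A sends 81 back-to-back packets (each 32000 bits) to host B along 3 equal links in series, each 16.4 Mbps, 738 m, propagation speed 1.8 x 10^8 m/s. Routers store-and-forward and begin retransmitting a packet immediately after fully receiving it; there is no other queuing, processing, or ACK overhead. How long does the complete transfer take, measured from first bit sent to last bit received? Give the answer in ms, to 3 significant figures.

162 ms

Per-hop transmission t_tx = L/R = 32000/1.64e+07 = 1.95122 ms.
Per-hop propagation t_prop = 738/180000000 = 0.0041 ms.
Pipeline fill: first packet needs 3·t_tx to clear all hops; remaining 80 packets each add one t_tx.
Total = (3+81-1)·t_tx + 3·t_prop = 83·1.95122 + 3·0.0041 = 162 ms.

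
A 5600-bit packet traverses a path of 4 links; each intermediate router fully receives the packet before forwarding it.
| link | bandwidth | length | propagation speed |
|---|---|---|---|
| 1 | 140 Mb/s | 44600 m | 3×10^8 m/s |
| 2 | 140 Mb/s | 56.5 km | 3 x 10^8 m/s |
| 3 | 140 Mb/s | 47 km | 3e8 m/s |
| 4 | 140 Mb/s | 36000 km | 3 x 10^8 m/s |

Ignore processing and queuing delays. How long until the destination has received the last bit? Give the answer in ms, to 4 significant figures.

Transmission delay per hop = L/R = 5600/140000000 = 0.04 ms; 4 hops → 0.16 ms.
Propagation delays (d/s per hop): 0.148667, 0.188333, 0.156667, 120 ms; sum = 120.494 ms.
End-to-end = 120.7 ms.

120.7 ms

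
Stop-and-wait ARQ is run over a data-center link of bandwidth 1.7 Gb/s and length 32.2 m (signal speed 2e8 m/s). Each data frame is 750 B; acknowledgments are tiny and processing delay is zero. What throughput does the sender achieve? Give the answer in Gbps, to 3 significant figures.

1.56 Gbps

t_tx = L/R = 6000/1700000000 = 3.52941e-06 s.
t_prop = 32.2/200000000 = 1.61e-07 s; RTT = 3.22e-07 s.
Cycle = t_tx + RTT = 3.85141e-06 s.
Throughput = L / cycle = 6000 / 3.85141e-06 = 1.56 Gbps.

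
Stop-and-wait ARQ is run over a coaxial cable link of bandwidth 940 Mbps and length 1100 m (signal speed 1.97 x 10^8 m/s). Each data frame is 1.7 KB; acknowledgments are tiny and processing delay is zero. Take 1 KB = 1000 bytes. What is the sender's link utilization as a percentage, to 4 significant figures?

56.44 %

t_tx = L/R = 13600/940000000 = 1.44681e-05 s.
t_prop = 1100/197000000 = 5.58376e-06 s; RTT = 1.11675e-05 s.
Cycle = t_tx + RTT = 2.56356e-05 s.
Utilization = t_tx / cycle = 1.44681e-05/2.56356e-05 = 56.44 %.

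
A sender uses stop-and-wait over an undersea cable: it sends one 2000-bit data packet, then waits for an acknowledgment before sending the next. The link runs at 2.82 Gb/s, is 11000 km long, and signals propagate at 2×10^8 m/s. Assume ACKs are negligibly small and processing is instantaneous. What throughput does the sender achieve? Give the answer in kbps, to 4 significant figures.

18.18 kbps

t_tx = L/R = 2000/2820000000 = 7.0922e-07 s.
t_prop = 11000000/200000000 = 0.055 s; RTT = 0.11 s.
Cycle = t_tx + RTT = 0.110001 s.
Throughput = L / cycle = 2000 / 0.110001 = 18.18 kbps.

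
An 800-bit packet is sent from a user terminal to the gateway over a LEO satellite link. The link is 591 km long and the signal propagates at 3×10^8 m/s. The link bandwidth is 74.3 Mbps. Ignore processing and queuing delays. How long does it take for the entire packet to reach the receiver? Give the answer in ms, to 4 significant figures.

Transmission delay = L/R = 800 / 74300000 = 0.0107672 ms.
Propagation delay = d/s = 591000 m / 300000000 m/s = 1.97 ms.
Total = 1.981 ms.

1.981 ms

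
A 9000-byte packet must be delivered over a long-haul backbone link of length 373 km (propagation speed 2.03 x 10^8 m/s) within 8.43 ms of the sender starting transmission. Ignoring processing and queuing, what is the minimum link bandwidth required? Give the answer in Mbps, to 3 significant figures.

L = 72000 bits.
Propagation delay = 373000 / 2.03e+08 = 1.83744 ms.
Transmission budget = 8.43 − 1.83744 = 6.59256 ms.
R ≥ L / t_tx = 72000 bits / 0.00659256 s = 10.9 Mbps.

10.9 Mbps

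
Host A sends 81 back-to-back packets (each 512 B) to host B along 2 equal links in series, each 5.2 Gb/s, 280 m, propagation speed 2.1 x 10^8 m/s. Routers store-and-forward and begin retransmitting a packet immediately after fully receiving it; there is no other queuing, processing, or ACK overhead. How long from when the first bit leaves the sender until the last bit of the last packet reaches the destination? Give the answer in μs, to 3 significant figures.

Per-hop transmission t_tx = L/R = 4096/5200000000 = 0.787692 μs.
Per-hop propagation t_prop = 280/210000000 = 1.33333 μs.
Pipeline fill: first packet needs 2·t_tx to clear all hops; remaining 80 packets each add one t_tx.
Total = (2+81-1)·t_tx + 2·t_prop = 82·0.787692 + 2·1.33333 = 67.3 μs.

67.3 μs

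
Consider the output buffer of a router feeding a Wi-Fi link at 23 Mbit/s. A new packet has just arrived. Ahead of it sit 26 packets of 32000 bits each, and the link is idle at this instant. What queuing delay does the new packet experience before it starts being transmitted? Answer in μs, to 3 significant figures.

Each queued packet: L/R = 32000/23000000 = 1391.3 μs.
26 queued → 36173.9 μs.
Queuing delay = 36200 μs.

36200 μs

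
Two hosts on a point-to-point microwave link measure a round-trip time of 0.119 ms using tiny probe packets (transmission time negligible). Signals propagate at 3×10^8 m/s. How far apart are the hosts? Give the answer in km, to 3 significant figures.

17.9 km

One-way propagation = RTT/2 = 0.0595 ms.
d = s × t = 300000000 × 5.95e-05 = 17.9 km.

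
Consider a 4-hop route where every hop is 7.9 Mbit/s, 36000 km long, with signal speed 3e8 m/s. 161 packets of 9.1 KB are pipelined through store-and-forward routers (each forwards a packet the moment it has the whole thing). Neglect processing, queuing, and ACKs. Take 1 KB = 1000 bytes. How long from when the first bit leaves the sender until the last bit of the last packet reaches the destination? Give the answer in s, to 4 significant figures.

1.991 s

Per-hop transmission t_tx = L/R = 72800/7900000 = 0.00921519 s.
Per-hop propagation t_prop = 36000000/300000000 = 0.12 s.
Pipeline fill: first packet needs 4·t_tx to clear all hops; remaining 160 packets each add one t_tx.
Total = (4+161-1)·t_tx + 4·t_prop = 164·0.00921519 + 4·0.12 = 1.991 s.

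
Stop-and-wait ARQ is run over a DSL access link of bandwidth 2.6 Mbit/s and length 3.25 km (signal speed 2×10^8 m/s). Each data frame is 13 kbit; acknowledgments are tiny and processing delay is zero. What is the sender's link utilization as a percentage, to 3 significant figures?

t_tx = L/R = 13000/2600000 = 0.005 s.
t_prop = 3250/200000000 = 1.625e-05 s; RTT = 3.25e-05 s.
Cycle = t_tx + RTT = 0.0050325 s.
Utilization = t_tx / cycle = 0.005/0.0050325 = 99.4 %.

99.4 %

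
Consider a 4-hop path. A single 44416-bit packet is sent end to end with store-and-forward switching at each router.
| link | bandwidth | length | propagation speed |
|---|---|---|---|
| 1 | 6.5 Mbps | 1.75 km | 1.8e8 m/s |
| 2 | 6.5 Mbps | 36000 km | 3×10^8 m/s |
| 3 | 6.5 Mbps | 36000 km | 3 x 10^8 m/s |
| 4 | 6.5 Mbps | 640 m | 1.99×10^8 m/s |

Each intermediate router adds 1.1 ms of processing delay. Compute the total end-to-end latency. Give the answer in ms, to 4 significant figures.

Transmission delay per hop = L/R = 44416/6500000 = 6.83323 ms; 4 hops → 27.3329 ms.
Propagation delays (d/s per hop): 0.00972222, 120, 120, 0.00321608 ms; sum = 240.013 ms.
Processing at 3 router(s): 3 × 1.1 ms = 3.3 ms.
End-to-end = 270.6 ms.

270.6 ms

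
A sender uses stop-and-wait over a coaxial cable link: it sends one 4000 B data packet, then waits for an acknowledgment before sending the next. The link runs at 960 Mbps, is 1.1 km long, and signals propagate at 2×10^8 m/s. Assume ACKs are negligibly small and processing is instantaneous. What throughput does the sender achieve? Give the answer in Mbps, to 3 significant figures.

t_tx = L/R = 32000/960000000 = 3.33333e-05 s.
t_prop = 1100/200000000 = 5.5e-06 s; RTT = 1.1e-05 s.
Cycle = t_tx + RTT = 4.43333e-05 s.
Throughput = L / cycle = 32000 / 4.43333e-05 = 722 Mbps.

722 Mbps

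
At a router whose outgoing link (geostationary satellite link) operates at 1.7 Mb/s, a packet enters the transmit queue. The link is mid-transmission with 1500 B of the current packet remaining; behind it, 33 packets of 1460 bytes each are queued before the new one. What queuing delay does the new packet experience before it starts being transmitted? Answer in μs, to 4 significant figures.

Each queued packet: L/R = 11680/1700000 = 6870.59 μs.
33 queued → 226729 μs.
Plus remaining 12000 bits of current packet: 7058.82 μs.
Queuing delay = 233800 μs.

233800 μs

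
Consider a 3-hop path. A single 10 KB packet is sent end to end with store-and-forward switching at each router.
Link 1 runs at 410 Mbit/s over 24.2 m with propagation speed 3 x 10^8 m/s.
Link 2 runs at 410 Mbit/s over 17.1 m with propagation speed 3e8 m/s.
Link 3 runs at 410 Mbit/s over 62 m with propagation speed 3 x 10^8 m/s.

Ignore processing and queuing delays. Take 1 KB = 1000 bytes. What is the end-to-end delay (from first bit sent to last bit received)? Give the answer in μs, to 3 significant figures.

L = 80000 bits.
Transmission delay per hop = L/R = 80000/410000000 = 195.122 μs; 3 hops → 585.366 μs.
Propagation delays (d/s per hop): 0.0806667, 0.057, 0.206667 μs; sum = 0.344333 μs.
End-to-end = 586 μs.

586 μs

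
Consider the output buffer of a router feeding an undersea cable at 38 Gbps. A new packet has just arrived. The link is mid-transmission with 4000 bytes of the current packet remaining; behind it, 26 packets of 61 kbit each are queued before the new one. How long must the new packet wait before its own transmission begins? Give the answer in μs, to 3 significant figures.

42.6 μs

Each queued packet: L/R = 61000/38000000000 = 1.60526 μs.
26 queued → 41.7368 μs.
Plus remaining 32000 bits of current packet: 0.842105 μs.
Queuing delay = 42.6 μs.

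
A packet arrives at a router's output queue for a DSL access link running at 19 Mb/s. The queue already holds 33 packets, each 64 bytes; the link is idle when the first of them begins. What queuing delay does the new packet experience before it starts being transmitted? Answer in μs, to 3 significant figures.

889 μs

Each queued packet: L/R = 512/19000000 = 26.9474 μs.
33 queued → 889.263 μs.
Queuing delay = 889 μs.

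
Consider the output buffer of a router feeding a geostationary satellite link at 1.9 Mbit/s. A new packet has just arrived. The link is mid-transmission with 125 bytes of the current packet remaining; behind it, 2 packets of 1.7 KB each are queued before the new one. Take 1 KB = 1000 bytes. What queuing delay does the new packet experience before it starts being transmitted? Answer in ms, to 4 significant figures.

14.84 ms

Each queued packet: L/R = 13600/1900000 = 7.15789 ms.
2 queued → 14.3158 ms.
Plus remaining 1000 bits of current packet: 0.526316 ms.
Queuing delay = 14.84 ms.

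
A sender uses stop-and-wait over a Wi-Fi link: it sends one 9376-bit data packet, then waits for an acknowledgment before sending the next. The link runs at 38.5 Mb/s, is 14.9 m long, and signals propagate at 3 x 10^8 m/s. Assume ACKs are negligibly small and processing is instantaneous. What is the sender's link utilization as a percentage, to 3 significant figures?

t_tx = L/R = 9376/38500000 = 0.000243532 s.
t_prop = 14.9/300000000 = 4.96667e-08 s; RTT = 9.93333e-08 s.
Cycle = t_tx + RTT = 0.000243632 s.
Utilization = t_tx / cycle = 0.000243532/0.000243632 = 100 %.

100 %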